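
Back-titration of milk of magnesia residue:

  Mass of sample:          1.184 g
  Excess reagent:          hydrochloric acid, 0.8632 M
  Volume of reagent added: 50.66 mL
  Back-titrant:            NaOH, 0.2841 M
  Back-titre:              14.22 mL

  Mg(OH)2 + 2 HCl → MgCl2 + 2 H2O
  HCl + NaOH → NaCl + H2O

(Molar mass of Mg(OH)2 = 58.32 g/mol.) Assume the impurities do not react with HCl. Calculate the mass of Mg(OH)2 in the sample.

1.157 g

n(HCl) added = 0.05066 × 0.8632 = 0.04373 mol
n(NaOH) used in back-titration = 0.01422 × 0.2841 = 4.040 × 10^-3 mol
n(HCl) left over = 4.040 × 10^-3 mol (1:1 ratio)
n(HCl) consumed by analyte = 0.04373 − 4.040 × 10^-3 = 0.03969 mol
From the 1:2 ratio, n(Mg(OH)2) = 1/2 × 0.03969 = 0.01984 mol
mass of Mg(OH)2 = 0.01984 × 58.32 = 1.157 g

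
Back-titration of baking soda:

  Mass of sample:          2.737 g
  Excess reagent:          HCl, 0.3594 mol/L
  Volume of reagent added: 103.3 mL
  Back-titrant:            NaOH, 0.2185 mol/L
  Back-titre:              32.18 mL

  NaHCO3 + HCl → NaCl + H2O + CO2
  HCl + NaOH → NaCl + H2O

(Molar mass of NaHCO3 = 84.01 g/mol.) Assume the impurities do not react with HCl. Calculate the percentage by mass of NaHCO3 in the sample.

n(HCl) added = 0.1033 × 0.3594 = 0.03713 mol
n(NaOH) used in back-titration = 0.03218 × 0.2185 = 7.031 × 10^-3 mol
n(HCl) left over = 7.031 × 10^-3 mol (1:1 ratio)
n(HCl) consumed by analyte = 0.03713 − 7.031 × 10^-3 = 0.03009 mol
n(NaHCO3) = 0.03009 mol (1:1 ratio)
mass of NaHCO3 = 0.03009 × 84.01 = 2.528 g
% NaHCO3 = 2.528 / 2.737 × 100 = 92.37 %

92.37 %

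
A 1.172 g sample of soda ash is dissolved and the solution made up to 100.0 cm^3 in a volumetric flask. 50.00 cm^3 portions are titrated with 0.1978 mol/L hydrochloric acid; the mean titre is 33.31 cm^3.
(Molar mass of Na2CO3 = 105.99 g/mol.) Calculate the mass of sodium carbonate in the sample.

Na2CO3 + 2 HCl → 2 NaCl + H2O + CO2
n(HCl) per titration = 0.03331 × 0.1978 = 6.589 × 10^-3 mol
From the 1:2 ratio, n(Na2CO3) in each aliquot = 1/2 × 6.589 × 10^-3 = 3.294 × 10^-3 mol
n(Na2CO3) in the whole flask = 3.294 × 10^-3 × 100.0/50.00 = 6.589 × 10^-3 mol
mass of Na2CO3 = 6.589 × 10^-3 × 105.99 = 0.6983 g

0.6983 g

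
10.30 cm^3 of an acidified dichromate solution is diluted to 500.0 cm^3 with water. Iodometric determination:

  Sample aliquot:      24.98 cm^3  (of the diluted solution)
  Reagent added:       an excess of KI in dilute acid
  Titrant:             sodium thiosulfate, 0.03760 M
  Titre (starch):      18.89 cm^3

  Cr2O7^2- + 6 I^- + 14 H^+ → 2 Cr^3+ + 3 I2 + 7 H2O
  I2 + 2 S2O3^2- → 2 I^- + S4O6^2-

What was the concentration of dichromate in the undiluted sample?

0.2300 M

n(S2O3^2-) = 0.01889 × 0.03760 = 7.103 × 10^-4 mol
n(I2) = n(S2O3^2-)/2 = 3.551 × 10^-4 mol
From the 1:3 ratio, n(Cr2O7^2-) in the aliquot = 1/3 × 3.551 × 10^-4 = 1.184 × 10^-4 mol
[Cr2O7^2-]_dilute = 1.184 × 10^-4 / 0.02498 = 0.004739 mol/L
[Cr2O7^2-]_original = 0.004739 × 500.0/10.30 = 0.2300 mol/L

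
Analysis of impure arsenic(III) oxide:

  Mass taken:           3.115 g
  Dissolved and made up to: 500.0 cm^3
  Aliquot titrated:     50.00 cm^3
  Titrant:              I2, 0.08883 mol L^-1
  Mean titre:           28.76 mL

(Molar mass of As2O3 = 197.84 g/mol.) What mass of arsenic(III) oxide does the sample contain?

As2O3 + 2 I2 + 2 H2O → As2O5 + 4 HI
n(I2) per titration = 0.02876 × 0.08883 = 2.555 × 10^-3 mol
From the 1:2 ratio, n(As2O3) in each aliquot = 1/2 × 2.555 × 10^-3 = 1.277 × 10^-3 mol
n(As2O3) in the whole flask = 1.277 × 10^-3 × 500.0/50.00 = 0.01277 mol
mass of As2O3 = 0.01277 × 197.84 = 2.527 g

2.527 g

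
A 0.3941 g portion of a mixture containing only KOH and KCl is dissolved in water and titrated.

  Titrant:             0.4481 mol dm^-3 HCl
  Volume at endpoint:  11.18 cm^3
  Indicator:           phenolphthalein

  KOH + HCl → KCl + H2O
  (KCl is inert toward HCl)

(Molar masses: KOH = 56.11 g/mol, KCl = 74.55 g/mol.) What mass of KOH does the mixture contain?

0.2811 g

n(HCl) = 0.01118 × 0.4481 = 5.010 × 10^-3 mol
Let x = n(KOH), y = n(KCl).
Titrant: 1x = 5.010 × 10^-3;  mass: 56.11x + 74.55y = 0.3941
Solving, x = 5.010 × 10^-3 mol, y = 1.516 × 10^-3 mol
mass of KOH = 5.010 × 10^-3 × 56.11 = 0.2811 g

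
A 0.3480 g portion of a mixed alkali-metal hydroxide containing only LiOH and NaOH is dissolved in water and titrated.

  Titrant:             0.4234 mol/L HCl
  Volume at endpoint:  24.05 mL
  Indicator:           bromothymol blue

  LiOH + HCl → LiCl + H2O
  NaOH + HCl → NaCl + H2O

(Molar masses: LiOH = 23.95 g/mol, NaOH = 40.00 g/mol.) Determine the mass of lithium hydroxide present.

0.08850 g

n(HCl) = 0.02405 × 0.4234 = 0.01018 mol
Let x = n(LiOH), y = n(NaOH).
Titrant: 1x + 1y = 0.01018;  mass: 23.95x + 40.00y = 0.3480
Solving, x = 3.695 × 10^-3 mol, y = 6.487 × 10^-3 mol
mass of LiOH = 3.695 × 10^-3 × 23.95 = 0.08850 g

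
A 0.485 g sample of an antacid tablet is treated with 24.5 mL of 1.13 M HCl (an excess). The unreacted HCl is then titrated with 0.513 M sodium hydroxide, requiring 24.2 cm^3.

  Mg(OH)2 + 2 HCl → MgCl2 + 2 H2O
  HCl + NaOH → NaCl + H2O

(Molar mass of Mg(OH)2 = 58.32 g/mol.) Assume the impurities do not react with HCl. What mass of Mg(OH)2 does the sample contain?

0.445 g

n(HCl) added = 0.0245 × 1.13 = 0.0277 mol
n(NaOH) used in back-titration = 0.0242 × 0.513 = 0.0124 mol
n(HCl) left over = 0.0124 mol (1:1 ratio)
n(HCl) consumed by analyte = 0.0277 − 0.0124 = 0.0153 mol
From the 1:2 ratio, n(Mg(OH)2) = 1/2 × 0.0153 = 7.64 × 10^-3 mol
mass of Mg(OH)2 = 7.64 × 10^-3 × 58.32 = 0.445 g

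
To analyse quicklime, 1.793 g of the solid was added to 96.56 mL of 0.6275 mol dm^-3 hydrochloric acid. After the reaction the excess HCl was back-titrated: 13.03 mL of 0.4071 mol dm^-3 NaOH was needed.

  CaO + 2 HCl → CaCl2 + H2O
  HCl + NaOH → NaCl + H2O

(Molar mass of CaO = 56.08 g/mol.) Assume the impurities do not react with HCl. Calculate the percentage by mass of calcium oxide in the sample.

86.46 %

n(HCl) added = 0.09656 × 0.6275 = 0.06059 mol
n(NaOH) used in back-titration = 0.01303 × 0.4071 = 5.305 × 10^-3 mol
n(HCl) left over = 5.305 × 10^-3 mol (1:1 ratio)
n(HCl) consumed by analyte = 0.06059 − 5.305 × 10^-3 = 0.05529 mol
From the 1:2 ratio, n(CaO) = 1/2 × 0.05529 = 0.02764 mol
mass of CaO = 0.02764 × 56.08 = 1.550 g
% CaO = 1.550 / 1.793 × 100 = 86.46 %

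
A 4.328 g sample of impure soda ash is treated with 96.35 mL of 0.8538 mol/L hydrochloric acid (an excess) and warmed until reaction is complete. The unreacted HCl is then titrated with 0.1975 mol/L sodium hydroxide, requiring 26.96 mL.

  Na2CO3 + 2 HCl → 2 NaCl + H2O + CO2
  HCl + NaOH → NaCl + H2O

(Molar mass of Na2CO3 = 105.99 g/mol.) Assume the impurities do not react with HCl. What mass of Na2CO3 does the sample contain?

n(HCl) added = 0.09635 × 0.8538 = 0.08226 mol
n(NaOH) used in back-titration = 0.02696 × 0.1975 = 5.325 × 10^-3 mol
n(HCl) left over = 5.325 × 10^-3 mol (1:1 ratio)
n(HCl) consumed by analyte = 0.08226 − 5.325 × 10^-3 = 0.07694 mol
From the 1:2 ratio, n(Na2CO3) = 1/2 × 0.07694 = 0.03847 mol
mass of Na2CO3 = 0.03847 × 105.99 = 4.077 g

4.077 g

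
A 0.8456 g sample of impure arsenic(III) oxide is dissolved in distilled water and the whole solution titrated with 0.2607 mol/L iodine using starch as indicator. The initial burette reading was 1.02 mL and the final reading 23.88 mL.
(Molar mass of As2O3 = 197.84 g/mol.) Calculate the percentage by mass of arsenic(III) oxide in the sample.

As2O3 + 2 I2 + 2 H2O → As2O5 + 4 HI
n(I2) = 0.02286 L × 0.2607 mol/L = 5.960 × 10^-3 mol
From the 1:2 ratio, n(As2O3) = 1/2 × 5.960 × 10^-3 = 2.980 × 10^-3 mol
mass of As2O3 = 2.980 × 10^-3 × 197.84 g/mol = 0.5895 g
% As2O3 = 0.5895 / 0.8456 × 100 = 69.72 %

69.72 %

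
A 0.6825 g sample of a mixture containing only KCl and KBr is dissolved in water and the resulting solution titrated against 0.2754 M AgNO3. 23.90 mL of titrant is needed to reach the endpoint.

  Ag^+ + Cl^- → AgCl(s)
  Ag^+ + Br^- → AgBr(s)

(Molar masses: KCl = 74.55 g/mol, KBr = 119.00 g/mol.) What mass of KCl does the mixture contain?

n(AgNO3) = 0.02390 × 0.2754 = 6.582 × 10^-3 mol
Let x = n(KCl), y = n(KBr).
Titrant: 1x + 1y = 6.582 × 10^-3;  mass: 74.55x + 119.00y = 0.6825
Solving, x = 2.267 × 10^-3 mol, y = 4.315 × 10^-3 mol
mass of KCl = 2.267 × 10^-3 × 74.55 = 0.1690 g

0.1690 g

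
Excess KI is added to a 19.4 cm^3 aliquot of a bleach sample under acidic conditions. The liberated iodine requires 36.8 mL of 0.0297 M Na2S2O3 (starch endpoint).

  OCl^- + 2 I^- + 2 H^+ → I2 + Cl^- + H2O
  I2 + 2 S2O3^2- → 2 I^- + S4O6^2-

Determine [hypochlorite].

0.0282 M

n(S2O3^2-) = 0.0368 × 0.0297 = 1.09 × 10^-3 mol
n(I2) = n(S2O3^2-)/2 = 5.46 × 10^-4 mol
n(OCl^-) in the aliquot = 5.46 × 10^-4 mol (1:1 ratio)
[OCl^-] = 5.46 × 10^-4 / 0.0194 = 0.0282 mol/L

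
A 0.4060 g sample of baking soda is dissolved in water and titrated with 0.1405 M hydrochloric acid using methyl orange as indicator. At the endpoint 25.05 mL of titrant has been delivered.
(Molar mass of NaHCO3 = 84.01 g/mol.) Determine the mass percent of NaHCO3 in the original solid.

NaHCO3 + HCl → NaCl + H2O + CO2
n(HCl) = 0.02505 L × 0.1405 mol/L = 3.520 × 10^-3 mol
n(NaHCO3) = 3.520 × 10^-3 mol (1:1 ratio)
mass of NaHCO3 = 3.520 × 10^-3 × 84.01 g/mol = 0.2957 g
% NaHCO3 = 0.2957 / 0.4060 × 100 = 72.83 %

72.83 %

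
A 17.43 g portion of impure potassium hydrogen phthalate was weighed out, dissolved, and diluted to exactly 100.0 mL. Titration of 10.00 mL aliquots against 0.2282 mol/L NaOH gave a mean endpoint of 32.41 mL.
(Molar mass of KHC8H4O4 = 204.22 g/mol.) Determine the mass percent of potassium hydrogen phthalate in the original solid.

KHC8H4O4 + NaOH → KNaC8H4O4 + H2O
n(NaOH) per titration = 0.03241 × 0.2282 = 7.396 × 10^-3 mol
n(KHC8H4O4) in each aliquot = 7.396 × 10^-3 mol (1:1 ratio)
n(KHC8H4O4) in the whole flask = 7.396 × 10^-3 × 100.0/10.00 = 0.07396 mol
mass of KHC8H4O4 = 0.07396 × 204.22 = 15.10 g
% KHC8H4O4 = 15.10 / 17.43 × 100 = 86.66 %

86.66 %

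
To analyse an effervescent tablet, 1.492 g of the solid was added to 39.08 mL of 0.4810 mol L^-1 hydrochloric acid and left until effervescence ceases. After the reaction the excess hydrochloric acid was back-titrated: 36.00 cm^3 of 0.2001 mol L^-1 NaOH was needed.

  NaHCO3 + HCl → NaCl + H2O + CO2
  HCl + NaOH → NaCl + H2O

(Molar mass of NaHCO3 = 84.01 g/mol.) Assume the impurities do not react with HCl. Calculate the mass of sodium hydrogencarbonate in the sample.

n(HCl) added = 0.03908 × 0.4810 = 0.01880 mol
n(NaOH) used in back-titration = 0.03600 × 0.2001 = 7.204 × 10^-3 mol
n(HCl) left over = 7.204 × 10^-3 mol (1:1 ratio)
n(HCl) consumed by analyte = 0.01880 − 7.204 × 10^-3 = 0.01159 mol
n(NaHCO3) = 0.01159 mol (1:1 ratio)
mass of NaHCO3 = 0.01159 × 84.01 = 0.9740 g

0.9740 g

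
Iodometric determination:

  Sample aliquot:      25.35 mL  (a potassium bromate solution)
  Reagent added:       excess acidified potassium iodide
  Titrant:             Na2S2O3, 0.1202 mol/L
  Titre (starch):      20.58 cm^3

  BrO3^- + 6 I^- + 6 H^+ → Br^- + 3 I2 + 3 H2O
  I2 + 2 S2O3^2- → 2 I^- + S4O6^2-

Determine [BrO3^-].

0.01626 mol/L

n(S2O3^2-) = 0.02058 × 0.1202 = 2.474 × 10^-3 mol
n(I2) = n(S2O3^2-)/2 = 1.237 × 10^-3 mol
From the 1:3 ratio, n(BrO3^-) in the aliquot = 1/3 × 1.237 × 10^-3 = 4.123 × 10^-4 mol
[BrO3^-] = 4.123 × 10^-4 / 0.02535 = 0.01626 mol/L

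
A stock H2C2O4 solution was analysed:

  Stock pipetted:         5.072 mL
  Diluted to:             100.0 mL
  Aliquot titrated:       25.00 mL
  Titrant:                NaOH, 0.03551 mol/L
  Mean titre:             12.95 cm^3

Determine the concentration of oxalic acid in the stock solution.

0.1813 mol/L

H2C2O4 + 2 NaOH → Na2C2O4 + 2 H2O
n(NaOH) = 0.01295 × 0.03551 = 4.599 × 10^-4 mol
From the 1:2 ratio, n(H2C2O4) in the aliquot = 1/2 × 4.599 × 10^-4 = 2.299 × 10^-4 mol
[H2C2O4]_dilute = 2.299 × 10^-4 / 0.02500 = 0.009197 mol/L
Dilution factor = 100.0 / 5.072 = 19.72
[H2C2O4]_stock = 0.009197 × 19.72 = 0.1813 mol/L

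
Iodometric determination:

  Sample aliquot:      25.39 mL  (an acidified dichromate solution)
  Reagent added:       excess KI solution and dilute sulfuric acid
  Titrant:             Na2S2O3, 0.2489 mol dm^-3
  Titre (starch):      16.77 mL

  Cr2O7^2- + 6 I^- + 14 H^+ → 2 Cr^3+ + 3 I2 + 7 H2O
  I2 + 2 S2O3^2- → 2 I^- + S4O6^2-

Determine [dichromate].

0.02740 mol/L

n(S2O3^2-) = 0.01677 × 0.2489 = 4.174 × 10^-3 mol
n(I2) = n(S2O3^2-)/2 = 2.087 × 10^-3 mol
From the 1:3 ratio, n(Cr2O7^2-) in the aliquot = 1/3 × 2.087 × 10^-3 = 6.957 × 10^-4 mol
[Cr2O7^2-] = 6.957 × 10^-4 / 0.02539 = 0.02740 mol/L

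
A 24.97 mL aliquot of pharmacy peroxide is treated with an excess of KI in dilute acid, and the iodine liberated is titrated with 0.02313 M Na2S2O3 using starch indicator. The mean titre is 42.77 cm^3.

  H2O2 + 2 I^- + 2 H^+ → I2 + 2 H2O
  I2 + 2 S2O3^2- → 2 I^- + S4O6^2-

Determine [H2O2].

n(S2O3^2-) = 0.04277 × 0.02313 = 9.893 × 10^-4 mol
n(I2) = n(S2O3^2-)/2 = 4.946 × 10^-4 mol
n(H2O2) in the aliquot = 4.946 × 10^-4 mol (1:1 ratio)
[H2O2] = 4.946 × 10^-4 / 0.02497 = 0.01981 mol/L

0.01981 M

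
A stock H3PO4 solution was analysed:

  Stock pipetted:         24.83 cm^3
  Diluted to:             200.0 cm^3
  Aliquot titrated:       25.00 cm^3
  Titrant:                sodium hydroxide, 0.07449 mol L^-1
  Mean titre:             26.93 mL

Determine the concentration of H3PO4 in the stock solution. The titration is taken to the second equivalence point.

0.3232 mol/L

H3PO4 + 2 NaOH → Na2HPO4 + 2 H2O
n(NaOH) = 0.02693 × 0.07449 = 2.006 × 10^-3 mol
From the 1:2 ratio, n(H3PO4) in the aliquot = 1/2 × 2.006 × 10^-3 = 1.003 × 10^-3 mol
[H3PO4]_dilute = 1.003 × 10^-3 / 0.02500 = 0.04012 mol/L
Dilution factor = 200.0 / 24.83 = 8.055
[H3PO4]_stock = 0.04012 × 8.055 = 0.3232 mol/L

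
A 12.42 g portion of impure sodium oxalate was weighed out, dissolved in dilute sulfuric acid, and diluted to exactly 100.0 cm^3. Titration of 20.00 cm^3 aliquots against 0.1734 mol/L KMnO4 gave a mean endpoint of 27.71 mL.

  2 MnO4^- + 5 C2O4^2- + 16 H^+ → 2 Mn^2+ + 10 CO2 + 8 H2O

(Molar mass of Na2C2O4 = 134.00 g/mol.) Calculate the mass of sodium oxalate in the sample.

n(KMnO4) per titration = 0.02771 × 0.1734 = 4.805 × 10^-3 mol
From the 5:2 ratio, n(Na2C2O4) in each aliquot = 5/2 × 4.805 × 10^-3 = 0.01201 mol
n(Na2C2O4) in the whole flask = 0.01201 × 100.0/20.00 = 0.06006 mol
mass of Na2C2O4 = 0.06006 × 134.00 = 8.048 g

8.048 g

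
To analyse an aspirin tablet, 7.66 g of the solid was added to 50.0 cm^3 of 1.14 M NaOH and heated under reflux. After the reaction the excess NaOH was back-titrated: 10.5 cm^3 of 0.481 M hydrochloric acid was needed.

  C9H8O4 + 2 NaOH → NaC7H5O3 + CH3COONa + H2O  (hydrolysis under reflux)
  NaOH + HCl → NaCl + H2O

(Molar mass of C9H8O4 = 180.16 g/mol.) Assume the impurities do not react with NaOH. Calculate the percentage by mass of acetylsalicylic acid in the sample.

n(NaOH) added = 0.0500 × 1.14 = 0.0570 mol
n(HCl) used in back-titration = 0.0105 × 0.481 = 5.05 × 10^-3 mol
n(NaOH) left over = 5.05 × 10^-3 mol (1:1 ratio)
n(NaOH) consumed by analyte = 0.0570 − 5.05 × 10^-3 = 0.0519 mol
From the 1:2 ratio, n(C9H8O4) = 1/2 × 0.0519 = 0.0260 mol
mass of C9H8O4 = 0.0260 × 180.16 = 4.68 g
% C9H8O4 = 4.68 / 7.66 × 100 = 61.1 %

61.1 %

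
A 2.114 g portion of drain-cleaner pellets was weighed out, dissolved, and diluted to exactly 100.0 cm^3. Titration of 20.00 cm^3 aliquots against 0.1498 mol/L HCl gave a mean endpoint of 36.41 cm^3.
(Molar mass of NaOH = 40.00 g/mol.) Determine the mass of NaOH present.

NaOH + HCl → NaCl + H2O
n(HCl) per titration = 0.03641 × 0.1498 = 5.454 × 10^-3 mol
n(NaOH) in each aliquot = 5.454 × 10^-3 mol (1:1 ratio)
n(NaOH) in the whole flask = 5.454 × 10^-3 × 100.0/20.00 = 0.02727 mol
mass of NaOH = 0.02727 × 40.00 = 1.091 g

1.091 g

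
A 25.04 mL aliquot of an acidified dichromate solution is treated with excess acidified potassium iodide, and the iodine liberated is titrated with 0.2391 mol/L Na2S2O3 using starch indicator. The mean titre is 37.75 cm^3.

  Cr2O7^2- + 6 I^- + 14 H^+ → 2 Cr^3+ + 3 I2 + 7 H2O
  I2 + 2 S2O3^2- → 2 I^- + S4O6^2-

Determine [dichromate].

n(S2O3^2-) = 0.03775 × 0.2391 = 9.026 × 10^-3 mol
n(I2) = n(S2O3^2-)/2 = 4.513 × 10^-3 mol
From the 1:3 ratio, n(Cr2O7^2-) in the aliquot = 1/3 × 4.513 × 10^-3 = 1.504 × 10^-3 mol
[Cr2O7^2-] = 1.504 × 10^-3 / 0.02504 = 0.06008 mol/L

0.06008 mol/L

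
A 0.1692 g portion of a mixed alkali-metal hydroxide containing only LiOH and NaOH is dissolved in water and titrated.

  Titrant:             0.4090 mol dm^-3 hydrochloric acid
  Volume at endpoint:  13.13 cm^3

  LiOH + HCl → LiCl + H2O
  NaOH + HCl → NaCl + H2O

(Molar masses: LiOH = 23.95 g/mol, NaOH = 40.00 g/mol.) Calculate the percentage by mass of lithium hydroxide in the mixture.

n(HCl) = 0.01313 × 0.4090 = 5.370 × 10^-3 mol
Let x = n(LiOH), y = n(NaOH).
Titrant: 1x + 1y = 5.370 × 10^-3;  mass: 23.95x + 40.00y = 0.1692
Solving, x = 2.842 × 10^-3 mol, y = 2.529 × 10^-3 mol
mass of LiOH = 2.842 × 10^-3 × 23.95 = 0.06806 g
% LiOH = 0.06806 / 0.1692 × 100 = 40.22 %

40.22 %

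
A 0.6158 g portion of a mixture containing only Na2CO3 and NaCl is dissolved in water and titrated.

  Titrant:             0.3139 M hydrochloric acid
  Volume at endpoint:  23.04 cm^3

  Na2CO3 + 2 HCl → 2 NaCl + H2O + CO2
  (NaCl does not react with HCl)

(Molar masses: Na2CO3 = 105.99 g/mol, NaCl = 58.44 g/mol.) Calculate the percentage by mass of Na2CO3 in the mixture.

n(HCl) = 0.02304 × 0.3139 = 7.232 × 10^-3 mol
Let x = n(Na2CO3), y = n(NaCl).
Titrant: 2x = 7.232 × 10^-3;  mass: 105.99x + 58.44y = 0.6158
Solving, x = 3.616 × 10^-3 mol, y = 3.979 × 10^-3 mol
mass of Na2CO3 = 3.616 × 10^-3 × 105.99 = 0.3833 g
% Na2CO3 = 0.3833 / 0.6158 × 100 = 62.24 %

62.24 %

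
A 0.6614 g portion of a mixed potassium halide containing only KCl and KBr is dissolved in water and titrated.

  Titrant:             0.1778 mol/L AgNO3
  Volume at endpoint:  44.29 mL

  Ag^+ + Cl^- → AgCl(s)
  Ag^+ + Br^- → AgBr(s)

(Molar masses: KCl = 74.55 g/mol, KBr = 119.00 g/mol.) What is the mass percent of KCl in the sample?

69.91 %

n(AgNO3) = 0.04429 × 0.1778 = 7.875 × 10^-3 mol
Let x = n(KCl), y = n(KBr).
Titrant: 1x + 1y = 7.875 × 10^-3;  mass: 74.55x + 119.00y = 0.6614
Solving, x = 6.202 × 10^-3 mol, y = 1.672 × 10^-3 mol
mass of KCl = 6.202 × 10^-3 × 74.55 = 0.4624 g
% KCl = 0.4624 / 0.6614 × 100 = 69.91 %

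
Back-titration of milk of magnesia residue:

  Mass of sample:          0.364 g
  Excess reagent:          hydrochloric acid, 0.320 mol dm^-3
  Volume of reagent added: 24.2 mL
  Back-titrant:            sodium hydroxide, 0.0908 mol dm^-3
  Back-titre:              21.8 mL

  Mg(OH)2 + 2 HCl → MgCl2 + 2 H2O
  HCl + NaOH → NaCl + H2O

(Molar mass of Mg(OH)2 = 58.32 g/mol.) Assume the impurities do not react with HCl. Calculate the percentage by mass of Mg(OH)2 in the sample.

n(HCl) added = 0.0242 × 0.320 = 7.74 × 10^-3 mol
n(NaOH) used in back-titration = 0.0218 × 0.0908 = 1.98 × 10^-3 mol
n(HCl) left over = 1.98 × 10^-3 mol (1:1 ratio)
n(HCl) consumed by analyte = 7.74 × 10^-3 − 1.98 × 10^-3 = 5.76 × 10^-3 mol
From the 1:2 ratio, n(Mg(OH)2) = 1/2 × 5.76 × 10^-3 = 2.88 × 10^-3 mol
mass of Mg(OH)2 = 2.88 × 10^-3 × 58.32 = 0.168 g
% Mg(OH)2 = 0.168 / 0.364 × 100 = 46.2 %

46.2 %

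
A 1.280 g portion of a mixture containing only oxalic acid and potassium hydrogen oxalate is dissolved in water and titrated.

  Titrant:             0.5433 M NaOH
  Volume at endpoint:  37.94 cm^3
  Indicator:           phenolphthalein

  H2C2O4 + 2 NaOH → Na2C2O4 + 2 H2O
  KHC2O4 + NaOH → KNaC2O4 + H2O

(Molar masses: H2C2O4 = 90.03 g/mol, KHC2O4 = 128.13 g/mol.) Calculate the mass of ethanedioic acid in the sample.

0.7372 g

n(NaOH) = 0.03794 × 0.5433 = 0.02061 mol
Let x = n(H2C2O4), y = n(KHC2O4).
Titrant: 2x + 1y = 0.02061;  mass: 90.03x + 128.13y = 1.280
Solving, x = 8.188 × 10^-3 mol, y = 4.236 × 10^-3 mol
mass of H2C2O4 = 8.188 × 10^-3 × 90.03 = 0.7372 g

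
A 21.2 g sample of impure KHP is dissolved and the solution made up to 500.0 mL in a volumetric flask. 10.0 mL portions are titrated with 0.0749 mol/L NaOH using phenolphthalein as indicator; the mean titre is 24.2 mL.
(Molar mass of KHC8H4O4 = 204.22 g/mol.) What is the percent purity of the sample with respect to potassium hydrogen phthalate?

KHC8H4O4 + NaOH → KNaC8H4O4 + H2O
n(NaOH) per titration = 0.0242 × 0.0749 = 1.81 × 10^-3 mol
n(KHC8H4O4) in each aliquot = 1.81 × 10^-3 mol (1:1 ratio)
n(KHC8H4O4) in the whole flask = 1.81 × 10^-3 × 500.0/10.0 = 0.0906 mol
mass of KHC8H4O4 = 0.0906 × 204.22 = 18.5 g
% KHC8H4O4 = 18.5 / 21.2 × 100 = 87.3 %

87.3 %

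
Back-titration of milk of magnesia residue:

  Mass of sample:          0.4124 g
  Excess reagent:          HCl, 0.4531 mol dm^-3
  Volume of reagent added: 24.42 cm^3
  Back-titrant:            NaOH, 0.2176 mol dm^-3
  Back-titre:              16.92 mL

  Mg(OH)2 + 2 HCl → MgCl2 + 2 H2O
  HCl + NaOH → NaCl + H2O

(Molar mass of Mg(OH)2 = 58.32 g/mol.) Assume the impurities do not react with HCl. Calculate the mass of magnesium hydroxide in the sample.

0.2153 g

n(HCl) added = 0.02442 × 0.4531 = 0.01106 mol
n(NaOH) used in back-titration = 0.01692 × 0.2176 = 3.682 × 10^-3 mol
n(HCl) left over = 3.682 × 10^-3 mol (1:1 ratio)
n(HCl) consumed by analyte = 0.01106 − 3.682 × 10^-3 = 7.383 × 10^-3 mol
From the 1:2 ratio, n(Mg(OH)2) = 1/2 × 7.383 × 10^-3 = 3.691 × 10^-3 mol
mass of Mg(OH)2 = 3.691 × 10^-3 × 58.32 = 0.2153 g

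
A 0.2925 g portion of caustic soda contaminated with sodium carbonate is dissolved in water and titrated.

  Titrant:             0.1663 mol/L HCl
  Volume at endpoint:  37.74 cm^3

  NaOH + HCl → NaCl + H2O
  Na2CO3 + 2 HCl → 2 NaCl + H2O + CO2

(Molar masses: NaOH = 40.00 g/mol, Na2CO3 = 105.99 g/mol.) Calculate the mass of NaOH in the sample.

0.1234 g

n(HCl) = 0.03774 × 0.1663 = 6.276 × 10^-3 mol
Let x = n(NaOH), y = n(Na2CO3).
Titrant: 1x + 2y = 6.276 × 10^-3;  mass: 40.00x + 105.99y = 0.2925
Solving, x = 3.086 × 10^-3 mol, y = 1.595 × 10^-3 mol
mass of NaOH = 3.086 × 10^-3 × 40.00 = 0.1234 g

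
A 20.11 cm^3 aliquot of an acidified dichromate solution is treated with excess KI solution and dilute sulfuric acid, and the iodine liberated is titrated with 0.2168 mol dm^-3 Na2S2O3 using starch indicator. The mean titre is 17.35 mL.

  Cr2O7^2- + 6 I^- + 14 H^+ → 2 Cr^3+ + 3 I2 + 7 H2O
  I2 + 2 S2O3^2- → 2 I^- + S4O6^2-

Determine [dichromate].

n(S2O3^2-) = 0.01735 × 0.2168 = 3.761 × 10^-3 mol
n(I2) = n(S2O3^2-)/2 = 1.881 × 10^-3 mol
From the 1:3 ratio, n(Cr2O7^2-) in the aliquot = 1/3 × 1.881 × 10^-3 = 6.269 × 10^-4 mol
[Cr2O7^2-] = 6.269 × 10^-4 / 0.02011 = 0.03117 mol/L

0.03117 mol/L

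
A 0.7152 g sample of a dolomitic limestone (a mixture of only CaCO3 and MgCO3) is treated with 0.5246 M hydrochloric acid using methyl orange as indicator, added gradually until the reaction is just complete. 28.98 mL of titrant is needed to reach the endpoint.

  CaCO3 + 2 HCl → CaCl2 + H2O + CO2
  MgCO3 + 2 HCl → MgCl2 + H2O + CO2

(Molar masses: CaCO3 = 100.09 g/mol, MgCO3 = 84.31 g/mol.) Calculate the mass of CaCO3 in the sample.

n(HCl) = 0.02898 × 0.5246 = 0.01520 mol
Let x = n(CaCO3), y = n(MgCO3).
Titrant: 2x + 2y = 0.01520;  mass: 100.09x + 84.31y = 0.7152
Solving, x = 4.710 × 10^-3 mol, y = 2.892 × 10^-3 mol
mass of CaCO3 = 4.710 × 10^-3 × 100.09 = 0.4714 g

0.4714 g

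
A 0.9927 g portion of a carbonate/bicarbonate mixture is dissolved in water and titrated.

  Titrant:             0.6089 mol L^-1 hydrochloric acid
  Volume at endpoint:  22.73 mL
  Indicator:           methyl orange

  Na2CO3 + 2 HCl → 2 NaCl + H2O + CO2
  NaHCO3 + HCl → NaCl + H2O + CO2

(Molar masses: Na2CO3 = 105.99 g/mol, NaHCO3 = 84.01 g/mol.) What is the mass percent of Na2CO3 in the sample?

n(HCl) = 0.02273 × 0.6089 = 0.01384 mol
Let x = n(Na2CO3), y = n(NaHCO3).
Titrant: 2x + 1y = 0.01384;  mass: 105.99x + 84.01y = 0.9927
Solving, x = 2.741 × 10^-3 mol, y = 8.358 × 10^-3 mol
mass of Na2CO3 = 2.741 × 10^-3 × 105.99 = 0.2905 g
% Na2CO3 = 0.2905 / 0.9927 × 100 = 29.27 %

29.27 %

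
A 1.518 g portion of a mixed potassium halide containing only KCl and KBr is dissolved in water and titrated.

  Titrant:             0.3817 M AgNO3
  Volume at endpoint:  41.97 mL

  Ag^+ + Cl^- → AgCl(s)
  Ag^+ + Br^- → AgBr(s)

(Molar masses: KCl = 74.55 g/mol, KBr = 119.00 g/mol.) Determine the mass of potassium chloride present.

n(AgNO3) = 0.04197 × 0.3817 = 0.01602 mol
Let x = n(KCl), y = n(KBr).
Titrant: 1x + 1y = 0.01602;  mass: 74.55x + 119.00y = 1.518
Solving, x = 8.737 × 10^-3 mol, y = 7.283 × 10^-3 mol
mass of KCl = 8.737 × 10^-3 × 74.55 = 0.6514 g

0.6514 g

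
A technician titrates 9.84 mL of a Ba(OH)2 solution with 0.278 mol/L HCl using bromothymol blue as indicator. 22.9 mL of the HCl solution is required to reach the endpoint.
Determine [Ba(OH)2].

Ba(OH)2 + 2 HCl → BaCl2 + 2 H2O
n(HCl) = 0.0229 L × 0.278 mol/L = 6.37 × 10^-3 mol
From the 1:2 mole ratio, n(Ba(OH)2) = 1/2 × 6.37 × 10^-3 = 3.18 × 10^-3 mol
[Ba(OH)2] = 3.18 × 10^-3 mol / 0.00984 L = 0.323 mol/L

0.323 mol/L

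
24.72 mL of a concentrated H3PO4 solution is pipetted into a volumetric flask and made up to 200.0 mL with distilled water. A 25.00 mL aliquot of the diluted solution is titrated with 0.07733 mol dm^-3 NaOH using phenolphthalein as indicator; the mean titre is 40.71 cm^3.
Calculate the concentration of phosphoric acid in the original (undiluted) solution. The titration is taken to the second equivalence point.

0.5094 mol/L

H3PO4 + 2 NaOH → Na2HPO4 + 2 H2O
n(NaOH) = 0.04071 × 0.07733 = 3.148 × 10^-3 mol
From the 1:2 ratio, n(H3PO4) in the aliquot = 1/2 × 3.148 × 10^-3 = 1.574 × 10^-3 mol
[H3PO4]_dilute = 1.574 × 10^-3 / 0.02500 = 0.06296 mol/L
Dilution factor = 200.0 / 24.72 = 8.091
[H3PO4]_stock = 0.06296 × 8.091 = 0.5094 mol/L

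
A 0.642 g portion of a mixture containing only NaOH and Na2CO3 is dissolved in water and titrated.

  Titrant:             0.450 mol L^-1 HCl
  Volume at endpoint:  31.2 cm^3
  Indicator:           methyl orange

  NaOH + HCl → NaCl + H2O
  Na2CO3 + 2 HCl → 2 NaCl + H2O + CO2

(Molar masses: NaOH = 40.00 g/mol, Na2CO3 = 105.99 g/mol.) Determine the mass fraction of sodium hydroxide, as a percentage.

48.9 %

n(HCl) = 0.0312 × 0.450 = 0.0140 mol
Let x = n(NaOH), y = n(Na2CO3).
Titrant: 1x + 2y = 0.0140;  mass: 40.00x + 105.99y = 0.642
Solving, x = 7.85 × 10^-3 mol, y = 3.09 × 10^-3 mol
mass of NaOH = 7.85 × 10^-3 × 40.00 = 0.314 g
% NaOH = 0.314 / 0.642 × 100 = 48.9 %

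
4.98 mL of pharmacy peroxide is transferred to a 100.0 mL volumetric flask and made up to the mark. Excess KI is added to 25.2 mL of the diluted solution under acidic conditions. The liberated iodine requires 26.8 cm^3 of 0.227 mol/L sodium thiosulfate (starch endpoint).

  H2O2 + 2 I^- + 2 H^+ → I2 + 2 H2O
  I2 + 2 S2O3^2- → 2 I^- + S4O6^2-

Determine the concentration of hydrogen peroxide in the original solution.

n(S2O3^2-) = 0.0268 × 0.227 = 6.08 × 10^-3 mol
n(I2) = n(S2O3^2-)/2 = 3.04 × 10^-3 mol
n(H2O2) in the aliquot = 3.04 × 10^-3 mol (1:1 ratio)
[H2O2]_dilute = 3.04 × 10^-3 / 0.0252 = 0.121 mol/L
[H2O2]_original = 0.121 × 100.0/4.98 = 2.42 mol/L

2.42 mol/L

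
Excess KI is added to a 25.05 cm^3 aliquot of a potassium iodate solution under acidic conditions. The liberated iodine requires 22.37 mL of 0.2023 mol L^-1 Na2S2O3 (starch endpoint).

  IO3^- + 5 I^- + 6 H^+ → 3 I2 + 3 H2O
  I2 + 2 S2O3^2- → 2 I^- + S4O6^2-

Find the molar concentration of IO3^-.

n(S2O3^2-) = 0.02237 × 0.2023 = 4.525 × 10^-3 mol
n(I2) = n(S2O3^2-)/2 = 2.263 × 10^-3 mol
From the 1:3 ratio, n(IO3^-) in the aliquot = 1/3 × 2.263 × 10^-3 = 7.542 × 10^-4 mol
[IO3^-] = 7.542 × 10^-4 / 0.02505 = 0.03011 mol/L

0.03011 mol/L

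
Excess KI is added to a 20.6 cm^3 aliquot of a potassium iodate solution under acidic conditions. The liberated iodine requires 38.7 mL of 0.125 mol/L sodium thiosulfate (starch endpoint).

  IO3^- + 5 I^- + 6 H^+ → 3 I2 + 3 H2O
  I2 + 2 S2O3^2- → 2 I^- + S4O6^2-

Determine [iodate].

0.0391 mol/L

n(S2O3^2-) = 0.0387 × 0.125 = 4.84 × 10^-3 mol
n(I2) = n(S2O3^2-)/2 = 2.42 × 10^-3 mol
From the 1:3 ratio, n(IO3^-) in the aliquot = 1/3 × 2.42 × 10^-3 = 8.06 × 10^-4 mol
[IO3^-] = 8.06 × 10^-4 / 0.0206 = 0.0391 mol/L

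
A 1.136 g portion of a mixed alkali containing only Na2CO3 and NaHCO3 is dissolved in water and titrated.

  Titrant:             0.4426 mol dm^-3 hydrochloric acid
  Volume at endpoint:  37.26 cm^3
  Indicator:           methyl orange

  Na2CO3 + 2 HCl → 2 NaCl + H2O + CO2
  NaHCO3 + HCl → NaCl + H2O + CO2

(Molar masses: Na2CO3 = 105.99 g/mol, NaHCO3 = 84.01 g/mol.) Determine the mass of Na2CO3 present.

0.4262 g

n(HCl) = 0.03726 × 0.4426 = 0.01649 mol
Let x = n(Na2CO3), y = n(NaHCO3).
Titrant: 2x + 1y = 0.01649;  mass: 105.99x + 84.01y = 1.136
Solving, x = 4.021 × 10^-3 mol, y = 8.449 × 10^-3 mol
mass of Na2CO3 = 4.021 × 10^-3 × 105.99 = 0.4262 g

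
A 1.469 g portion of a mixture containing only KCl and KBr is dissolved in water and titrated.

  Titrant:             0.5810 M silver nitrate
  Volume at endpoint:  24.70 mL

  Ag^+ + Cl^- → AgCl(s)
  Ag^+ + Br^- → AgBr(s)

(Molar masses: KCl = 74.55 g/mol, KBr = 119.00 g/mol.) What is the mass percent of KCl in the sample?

27.26 %

n(AgNO3) = 0.02470 × 0.5810 = 0.01435 mol
Let x = n(KCl), y = n(KBr).
Titrant: 1x + 1y = 0.01435;  mass: 74.55x + 119.00y = 1.469
Solving, x = 5.371 × 10^-3 mol, y = 8.980 × 10^-3 mol
mass of KCl = 5.371 × 10^-3 × 74.55 = 0.4004 g
% KCl = 0.4004 / 1.469 × 100 = 27.26 %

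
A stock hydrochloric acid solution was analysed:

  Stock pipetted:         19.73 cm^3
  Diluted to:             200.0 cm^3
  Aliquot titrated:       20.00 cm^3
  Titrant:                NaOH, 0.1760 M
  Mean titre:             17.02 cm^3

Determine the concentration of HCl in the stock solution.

1.518 M

HCl + NaOH → NaCl + H2O
n(NaOH) = 0.01702 × 0.1760 = 2.996 × 10^-3 mol
n(HCl) in the aliquot = 2.996 × 10^-3 mol (1:1 ratio)
[HCl]_dilute = 2.996 × 10^-3 / 0.02000 = 0.1498 mol/L
Dilution factor = 200.0 / 19.73 = 10.14
[HCl]_stock = 0.1498 × 10.14 = 1.518 mol/L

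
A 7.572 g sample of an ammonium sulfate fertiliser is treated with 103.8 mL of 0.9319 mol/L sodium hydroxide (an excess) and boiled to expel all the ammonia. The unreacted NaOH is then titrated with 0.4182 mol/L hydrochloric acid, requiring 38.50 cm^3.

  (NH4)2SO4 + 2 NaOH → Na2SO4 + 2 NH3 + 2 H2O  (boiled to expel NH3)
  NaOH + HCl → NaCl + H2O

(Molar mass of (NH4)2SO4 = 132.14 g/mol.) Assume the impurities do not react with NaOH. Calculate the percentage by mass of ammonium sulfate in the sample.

70.35 %

n(NaOH) added = 0.1038 × 0.9319 = 0.09673 mol
n(HCl) used in back-titration = 0.03850 × 0.4182 = 0.01610 mol
n(NaOH) left over = 0.01610 mol (1:1 ratio)
n(NaOH) consumed by analyte = 0.09673 − 0.01610 = 0.08063 mol
From the 1:2 ratio, n((NH4)2SO4) = 1/2 × 0.08063 = 0.04032 mol
mass of (NH4)2SO4 = 0.04032 × 132.14 = 5.327 g
% (NH4)2SO4 = 5.327 / 7.572 × 100 = 70.35 %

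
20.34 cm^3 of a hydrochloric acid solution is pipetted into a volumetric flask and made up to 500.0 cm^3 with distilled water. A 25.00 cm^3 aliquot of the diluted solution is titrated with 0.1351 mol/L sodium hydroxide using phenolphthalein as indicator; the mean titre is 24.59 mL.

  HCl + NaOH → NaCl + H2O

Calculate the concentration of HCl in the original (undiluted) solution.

3.267 mol/L

n(NaOH) = 0.02459 × 0.1351 = 3.322 × 10^-3 mol
n(HCl) in the aliquot = 3.322 × 10^-3 mol (1:1 ratio)
[HCl]_dilute = 3.322 × 10^-3 / 0.02500 = 0.1329 mol/L
Dilution factor = 500.0 / 20.34 = 24.58
[HCl]_stock = 0.1329 × 24.58 = 3.267 mol/L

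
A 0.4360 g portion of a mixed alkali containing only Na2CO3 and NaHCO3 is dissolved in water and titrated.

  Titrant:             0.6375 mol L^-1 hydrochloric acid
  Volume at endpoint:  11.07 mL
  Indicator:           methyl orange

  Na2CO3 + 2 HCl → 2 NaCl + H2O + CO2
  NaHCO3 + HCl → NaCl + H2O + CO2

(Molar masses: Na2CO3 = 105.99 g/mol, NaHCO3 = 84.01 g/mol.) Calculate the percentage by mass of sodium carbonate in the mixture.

61.48 %

n(HCl) = 0.01107 × 0.6375 = 7.057 × 10^-3 mol
Let x = n(Na2CO3), y = n(NaHCO3).
Titrant: 2x + 1y = 7.057 × 10^-3;  mass: 105.99x + 84.01y = 0.4360
Solving, x = 2.529 × 10^-3 mol, y = 1.999 × 10^-3 mol
mass of Na2CO3 = 2.529 × 10^-3 × 105.99 = 0.2680 g
% Na2CO3 = 0.2680 / 0.4360 × 100 = 61.48 %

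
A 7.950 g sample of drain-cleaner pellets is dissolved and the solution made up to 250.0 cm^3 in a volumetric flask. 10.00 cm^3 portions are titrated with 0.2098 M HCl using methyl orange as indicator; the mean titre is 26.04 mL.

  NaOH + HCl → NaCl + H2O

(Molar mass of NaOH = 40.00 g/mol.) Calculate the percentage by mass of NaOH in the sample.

68.72 %

n(HCl) per titration = 0.02604 × 0.2098 = 5.463 × 10^-3 mol
n(NaOH) in each aliquot = 5.463 × 10^-3 mol (1:1 ratio)
n(NaOH) in the whole flask = 5.463 × 10^-3 × 250.0/10.00 = 0.1366 mol
mass of NaOH = 0.1366 × 40.00 = 5.463 g
% NaOH = 5.463 / 7.950 × 100 = 68.72 %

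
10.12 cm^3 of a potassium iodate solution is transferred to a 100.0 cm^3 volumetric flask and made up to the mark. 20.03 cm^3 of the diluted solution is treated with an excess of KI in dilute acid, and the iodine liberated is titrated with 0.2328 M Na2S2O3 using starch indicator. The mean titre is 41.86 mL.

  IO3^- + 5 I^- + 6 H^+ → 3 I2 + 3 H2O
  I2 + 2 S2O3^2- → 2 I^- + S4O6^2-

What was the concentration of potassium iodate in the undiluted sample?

n(S2O3^2-) = 0.04186 × 0.2328 = 9.745 × 10^-3 mol
n(I2) = n(S2O3^2-)/2 = 4.873 × 10^-3 mol
From the 1:3 ratio, n(IO3^-) in the aliquot = 1/3 × 4.873 × 10^-3 = 1.624 × 10^-3 mol
[IO3^-]_dilute = 1.624 × 10^-3 / 0.02003 = 0.08109 mol/L
[IO3^-]_original = 0.08109 × 100.0/10.12 = 0.8013 mol/L

0.8013 M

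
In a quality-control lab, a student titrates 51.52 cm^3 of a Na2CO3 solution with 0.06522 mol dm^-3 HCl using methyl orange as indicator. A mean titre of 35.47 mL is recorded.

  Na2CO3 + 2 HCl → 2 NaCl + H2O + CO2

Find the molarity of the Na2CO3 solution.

n(HCl) = 0.03547 L × 0.06522 mol/L = 2.313 × 10^-3 mol
From the 1:2 mole ratio, n(Na2CO3) = 1/2 × 2.313 × 10^-3 = 1.157 × 10^-3 mol
[Na2CO3] = 1.157 × 10^-3 mol / 0.05152 L = 0.02245 mol/L

0.02245 mol/L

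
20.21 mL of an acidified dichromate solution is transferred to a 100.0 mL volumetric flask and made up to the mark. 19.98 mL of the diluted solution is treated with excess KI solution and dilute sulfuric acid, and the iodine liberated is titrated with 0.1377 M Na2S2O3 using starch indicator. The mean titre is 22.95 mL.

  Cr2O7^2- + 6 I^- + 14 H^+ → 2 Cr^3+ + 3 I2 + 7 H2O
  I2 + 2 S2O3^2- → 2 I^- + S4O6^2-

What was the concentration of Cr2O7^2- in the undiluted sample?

0.1304 M

n(S2O3^2-) = 0.02295 × 0.1377 = 3.160 × 10^-3 mol
n(I2) = n(S2O3^2-)/2 = 1.580 × 10^-3 mol
From the 1:3 ratio, n(Cr2O7^2-) in the aliquot = 1/3 × 1.580 × 10^-3 = 5.267 × 10^-4 mol
[Cr2O7^2-]_dilute = 5.267 × 10^-4 / 0.01998 = 0.02636 mol/L
[Cr2O7^2-]_original = 0.02636 × 100.0/20.21 = 0.1304 mol/L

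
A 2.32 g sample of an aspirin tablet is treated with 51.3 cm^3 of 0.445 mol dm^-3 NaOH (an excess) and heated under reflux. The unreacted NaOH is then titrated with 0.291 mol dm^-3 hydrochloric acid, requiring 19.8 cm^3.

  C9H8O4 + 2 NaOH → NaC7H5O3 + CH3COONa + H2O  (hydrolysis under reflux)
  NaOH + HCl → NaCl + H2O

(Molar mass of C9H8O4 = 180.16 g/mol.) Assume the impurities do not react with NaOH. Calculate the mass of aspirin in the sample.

n(NaOH) added = 0.0513 × 0.445 = 0.0228 mol
n(HCl) used in back-titration = 0.0198 × 0.291 = 5.76 × 10^-3 mol
n(NaOH) left over = 5.76 × 10^-3 mol (1:1 ratio)
n(NaOH) consumed by analyte = 0.0228 − 5.76 × 10^-3 = 0.0171 mol
From the 1:2 ratio, n(C9H8O4) = 1/2 × 0.0171 = 8.53 × 10^-3 mol
mass of C9H8O4 = 8.53 × 10^-3 × 180.16 = 1.54 g

1.54 g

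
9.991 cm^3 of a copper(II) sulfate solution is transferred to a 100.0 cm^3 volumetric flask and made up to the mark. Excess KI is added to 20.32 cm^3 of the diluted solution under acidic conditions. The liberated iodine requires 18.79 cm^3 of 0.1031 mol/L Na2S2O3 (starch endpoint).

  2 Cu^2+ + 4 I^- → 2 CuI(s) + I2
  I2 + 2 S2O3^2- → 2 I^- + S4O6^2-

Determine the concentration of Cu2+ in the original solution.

n(S2O3^2-) = 0.01879 × 0.1031 = 1.937 × 10^-3 mol
n(I2) = n(S2O3^2-)/2 = 9.686 × 10^-4 mol
From the 2:1 ratio, n(Cu2+) in the aliquot = 2/1 × 9.686 × 10^-4 = 1.937 × 10^-3 mol
[Cu2+]_dilute = 1.937 × 10^-3 / 0.02032 = 0.09534 mol/L
[Cu2+]_original = 0.09534 × 100.0/9.991 = 0.9542 mol/L

0.9542 mol/L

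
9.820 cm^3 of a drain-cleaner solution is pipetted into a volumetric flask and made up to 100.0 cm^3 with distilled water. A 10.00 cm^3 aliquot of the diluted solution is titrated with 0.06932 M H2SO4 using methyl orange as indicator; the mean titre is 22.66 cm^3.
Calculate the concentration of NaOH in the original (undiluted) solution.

2 NaOH + H2SO4 → Na2SO4 + 2 H2O
n(H2SO4) = 0.02266 × 0.06932 = 1.571 × 10^-3 mol
From the 2:1 ratio, n(NaOH) in the aliquot = 2/1 × 1.571 × 10^-3 = 3.142 × 10^-3 mol
[NaOH]_dilute = 3.142 × 10^-3 / 0.01000 = 0.3142 mol/L
Dilution factor = 100.0 / 9.820 = 10.18
[NaOH]_stock = 0.3142 × 10.18 = 3.199 mol/L

3.199 M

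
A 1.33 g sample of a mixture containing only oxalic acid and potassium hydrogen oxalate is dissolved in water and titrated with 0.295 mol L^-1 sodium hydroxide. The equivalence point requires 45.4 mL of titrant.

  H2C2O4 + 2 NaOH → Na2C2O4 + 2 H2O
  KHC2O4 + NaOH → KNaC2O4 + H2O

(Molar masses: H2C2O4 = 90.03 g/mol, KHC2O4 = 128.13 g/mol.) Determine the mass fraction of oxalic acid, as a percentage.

n(NaOH) = 0.0454 × 0.295 = 0.0134 mol
Let x = n(H2C2O4), y = n(KHC2O4).
Titrant: 2x + 1y = 0.0134;  mass: 90.03x + 128.13y = 1.33
Solving, x = 2.32 × 10^-3 mol, y = 8.75 × 10^-3 mol
mass of H2C2O4 = 2.32 × 10^-3 × 90.03 = 0.209 g
% H2C2O4 = 0.209 / 1.33 × 100 = 15.7 %

15.7 %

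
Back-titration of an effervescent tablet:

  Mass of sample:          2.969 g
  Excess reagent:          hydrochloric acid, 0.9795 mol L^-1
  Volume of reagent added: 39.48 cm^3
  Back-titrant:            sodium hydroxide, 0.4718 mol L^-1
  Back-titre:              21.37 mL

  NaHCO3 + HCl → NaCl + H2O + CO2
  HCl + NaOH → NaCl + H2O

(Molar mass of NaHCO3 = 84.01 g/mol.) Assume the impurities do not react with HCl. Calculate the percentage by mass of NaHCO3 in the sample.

80.89 %

n(HCl) added = 0.03948 × 0.9795 = 0.03867 mol
n(NaOH) used in back-titration = 0.02137 × 0.4718 = 0.01008 mol
n(HCl) left over = 0.01008 mol (1:1 ratio)
n(HCl) consumed by analyte = 0.03867 − 0.01008 = 0.02859 mol
n(NaHCO3) = 0.02859 mol (1:1 ratio)
mass of NaHCO3 = 0.02859 × 84.01 = 2.402 g
% NaHCO3 = 2.402 / 2.969 × 100 = 80.89 %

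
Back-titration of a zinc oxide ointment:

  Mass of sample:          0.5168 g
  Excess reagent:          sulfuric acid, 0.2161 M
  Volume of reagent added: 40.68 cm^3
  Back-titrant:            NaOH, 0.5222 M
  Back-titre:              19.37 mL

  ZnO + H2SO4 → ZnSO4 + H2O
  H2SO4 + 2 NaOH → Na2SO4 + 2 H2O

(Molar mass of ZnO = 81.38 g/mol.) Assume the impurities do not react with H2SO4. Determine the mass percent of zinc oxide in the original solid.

n(H2SO4) added = 0.04068 × 0.2161 = 8.791 × 10^-3 mol
n(NaOH) used in back-titration = 0.01937 × 0.5222 = 0.01012 mol
From the 1:2 ratio, n(H2SO4) left over = 1/2 × 0.01012 = 5.058 × 10^-3 mol
n(H2SO4) consumed by analyte = 8.791 × 10^-3 − 5.058 × 10^-3 = 3.733 × 10^-3 mol
n(ZnO) = 3.733 × 10^-3 mol (1:1 ratio)
mass of ZnO = 3.733 × 10^-3 × 81.38 = 0.3038 g
% ZnO = 0.3038 / 0.5168 × 100 = 58.79 %

58.79 %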